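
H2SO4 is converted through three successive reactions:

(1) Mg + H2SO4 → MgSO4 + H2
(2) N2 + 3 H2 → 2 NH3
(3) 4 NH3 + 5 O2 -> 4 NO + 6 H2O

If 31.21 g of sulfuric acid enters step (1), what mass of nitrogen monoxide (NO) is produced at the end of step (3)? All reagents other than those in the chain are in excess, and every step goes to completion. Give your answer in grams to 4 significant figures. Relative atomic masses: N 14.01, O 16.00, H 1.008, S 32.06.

6.367 g

M(H2SO4) = 2(1.008) + 32.06 + 4(16.00) = 98.076 g/mol.
M(NO) = 14.01 + 16.00 = 30.01 g/mol.
n(H2SO4) = 31.21 / 98.076 = 0.31822 mol.
Reaction (1): H2SO4→H2 ratio 1:1 ⇒ n(H2) = 0.31822 mol.
Reaction (2): H2→NH3 ratio 3:2 ⇒ n(NH3) = 0.21215 mol.
Reaction (3): NH3→NO ratio 4:4 ⇒ n(NO) = 0.21215 mol.
Mass of NO = 0.21215 × 30.01 = 6.3666 g.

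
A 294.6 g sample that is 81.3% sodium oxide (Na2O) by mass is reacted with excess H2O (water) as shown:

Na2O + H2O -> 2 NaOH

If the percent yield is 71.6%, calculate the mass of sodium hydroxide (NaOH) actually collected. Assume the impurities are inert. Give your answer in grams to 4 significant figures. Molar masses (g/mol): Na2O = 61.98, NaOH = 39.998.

Pure Na2O available = 294.6 g × 0.813 = 239.51 g.
n(Na2O) = 239.51 g / 61.98 g/mol = 3.8643 mol.
From the equation the Na2O:NaOH mole ratio is 1:2, so n(NaOH) = 3.8643 × 2/1 = 7.7286 mol.
Mass of NaOH = 7.7286 mol × 39.998 g/mol = 309.13 g.
Actual mass collected = 309.13 g × 0.716 = 221.34 g.

221.3 g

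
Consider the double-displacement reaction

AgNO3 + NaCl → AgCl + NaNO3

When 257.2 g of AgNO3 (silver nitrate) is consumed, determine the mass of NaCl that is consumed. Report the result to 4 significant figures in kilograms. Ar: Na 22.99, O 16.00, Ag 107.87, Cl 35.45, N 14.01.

M(AgNO3) = 107.87 + 14.01 + 3(16.00) = 169.88 g/mol.
M(NaCl) = 22.99 + 35.45 = 58.44 g/mol.
n(AgNO3) = 257.20 g / 169.88 g/mol = 1.5140 mol.
From the equation the AgNO3:NaCl mole ratio is 1:1, so n(NaCl) = 1.5140 × 1/1 = 1.5140 mol.
Mass of NaCl = 1.5140 mol × 58.44 g/mol = 88.479 g.
Converting to kg: 88.479 g = 0.08848 kg.

0.08848 kg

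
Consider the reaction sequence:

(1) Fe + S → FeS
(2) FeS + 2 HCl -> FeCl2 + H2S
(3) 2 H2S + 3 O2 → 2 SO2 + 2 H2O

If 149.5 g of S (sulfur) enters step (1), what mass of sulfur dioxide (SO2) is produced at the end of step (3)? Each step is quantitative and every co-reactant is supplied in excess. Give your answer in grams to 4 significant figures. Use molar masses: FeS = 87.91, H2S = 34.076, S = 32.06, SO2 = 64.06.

298.7 g

n(S) = 149.5 / 32.06 = 4.6631 mol.
Reaction (1): S→FeS ratio 1:1 ⇒ n(FeS) = 4.6631 mol.
Reaction (2): FeS→H2S ratio 1:1 ⇒ n(H2S) = 4.6631 mol.
Reaction (3): H2S→SO2 ratio 2:2 ⇒ n(SO2) = 4.6631 mol.
Mass of SO2 = 4.6631 × 64.06 = 298.72 g.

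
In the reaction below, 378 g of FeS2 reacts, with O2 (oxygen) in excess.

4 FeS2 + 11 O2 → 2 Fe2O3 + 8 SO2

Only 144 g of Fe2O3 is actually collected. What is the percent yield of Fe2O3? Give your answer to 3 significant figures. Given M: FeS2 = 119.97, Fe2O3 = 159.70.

n(FeS2) = 378.0 g / 119.97 g/mol = 3.151 mol.
From the equation the FeS2:Fe2O3 mole ratio is 4:2, so n(Fe2O3) = 3.151 × 2/4 = 1.575 mol.
Mass of Fe2O3 = 1.575 mol × 159.70 g/mol = 251.6 g.
This is the theoretical yield. Percent yield = 144 g / 251.6 g × 100% = 57.24%.

57.2 %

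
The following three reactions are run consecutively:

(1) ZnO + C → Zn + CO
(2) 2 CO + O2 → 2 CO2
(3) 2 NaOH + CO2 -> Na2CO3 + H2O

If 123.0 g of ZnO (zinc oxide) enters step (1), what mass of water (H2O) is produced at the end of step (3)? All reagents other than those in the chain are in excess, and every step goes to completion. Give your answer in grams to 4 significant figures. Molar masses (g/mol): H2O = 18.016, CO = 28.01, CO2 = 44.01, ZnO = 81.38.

27.23 g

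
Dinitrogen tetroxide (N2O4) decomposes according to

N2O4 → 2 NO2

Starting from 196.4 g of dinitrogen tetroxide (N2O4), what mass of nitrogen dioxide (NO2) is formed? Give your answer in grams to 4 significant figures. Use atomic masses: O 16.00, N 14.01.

M(N2O4) = 2(14.01) + 4(16.00) = 92.02 g/mol.
M(NO2) = 14.01 + 2(16.00) = 46.01 g/mol.
n(N2O4) = 196.40 g / 92.02 g/mol = 2.1343 mol.
From the equation the N2O4:NO2 mole ratio is 1:2, so n(NO2) = 2.1343 × 2/1 = 4.2686 mol.
Mass of NO2 = 4.2686 mol × 46.01 g/mol = 196.40 g.

196.4 g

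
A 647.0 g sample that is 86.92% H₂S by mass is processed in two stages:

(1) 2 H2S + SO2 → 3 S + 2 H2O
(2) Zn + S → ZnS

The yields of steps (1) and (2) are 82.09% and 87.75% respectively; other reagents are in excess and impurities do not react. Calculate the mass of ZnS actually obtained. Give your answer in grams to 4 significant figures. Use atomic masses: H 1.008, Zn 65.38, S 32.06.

1738 g

Pure H2S = 647.0 × 0.8692 = 562.37 g.
M(H2S) = 2(1.008) + 32.06 = 34.076 g/mol.
M(ZnS) = 65.38 + 32.06 = 97.44 g/mol.
n(H2S) = 562.37 / 34.076 = 16.503 mol.
Step 1 (H2S:S = 2:3): theoretical n(S) = 24.755 mol; at 82.09% yield, n(S) = 20.322 mol.
Step 2 (S:ZnS = 1:1): theoretical n(ZnS) = 20.322 mol, so theoretical mass = 20.322 × 97.44 = 1980.1 g.
At 87.75% yield, actual mass of ZnS = 1980.1 × 0.8775 = 1737.6 g.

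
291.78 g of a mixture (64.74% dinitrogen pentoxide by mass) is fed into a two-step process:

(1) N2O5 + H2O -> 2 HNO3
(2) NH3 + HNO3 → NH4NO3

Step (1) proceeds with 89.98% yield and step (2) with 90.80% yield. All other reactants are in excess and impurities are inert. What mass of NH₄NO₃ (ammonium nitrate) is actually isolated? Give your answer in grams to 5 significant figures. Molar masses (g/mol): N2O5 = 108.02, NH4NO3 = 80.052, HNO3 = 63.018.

228.75 g

Pure N2O5 = 291.78 × 0.6474 = 188.898 g.
n(N2O5) = 188.898 / 108.02 = 1.74874 mol.
Step 1 (N2O5:HNO3 = 1:2): theoretical n(HNO3) = 3.49747 mol; at 89.98% yield, n(HNO3) = 3.14702 mol.
Step 2 (HNO3:NH4NO3 = 1:1): theoretical n(NH4NO3) = 3.14702 mol, so theoretical mass = 3.14702 × 80.052 = 251.926 g.
At 90.80% yield, actual mass of NH4NO3 = 251.926 × 0.9080 = 228.748 g.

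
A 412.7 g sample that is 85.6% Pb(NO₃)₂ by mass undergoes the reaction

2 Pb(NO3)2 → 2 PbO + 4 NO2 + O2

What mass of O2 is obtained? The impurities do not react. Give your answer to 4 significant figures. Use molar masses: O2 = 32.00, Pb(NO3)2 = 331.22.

Mass of pure Pb(NO3)2 = 412.7 g × 0.856 = 353.27 g.
n(Pb(NO3)2) = 353.27 g / 331.22 g/mol = 1.0666 mol.
From the equation the Pb(NO3)2:O2 mole ratio is 2:1, so n(O2) = 1.0666 × 1/2 = 0.53329 mol.
Mass of O2 = 0.53329 mol × 32.00 g/mol = 17.065 g.

17.07 g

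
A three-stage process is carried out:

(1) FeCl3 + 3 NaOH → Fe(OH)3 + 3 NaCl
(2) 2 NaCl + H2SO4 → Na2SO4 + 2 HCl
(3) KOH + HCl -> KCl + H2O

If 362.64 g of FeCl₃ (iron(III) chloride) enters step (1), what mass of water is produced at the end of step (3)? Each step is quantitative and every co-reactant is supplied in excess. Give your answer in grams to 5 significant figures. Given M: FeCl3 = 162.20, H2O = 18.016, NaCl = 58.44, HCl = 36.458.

n(FeCl3) = 362.64 / 162.20 = 2.23576 mol.
Reaction (1): FeCl3→NaCl ratio 1:3 ⇒ n(NaCl) = 6.70727 mol.
Reaction (2): NaCl→HCl ratio 2:2 ⇒ n(HCl) = 6.70727 mol.
Reaction (3): HCl→H2O ratio 1:1 ⇒ n(H2O) = 6.70727 mol.
Mass of H2O = 6.70727 × 18.016 = 120.838 g.

120.84 g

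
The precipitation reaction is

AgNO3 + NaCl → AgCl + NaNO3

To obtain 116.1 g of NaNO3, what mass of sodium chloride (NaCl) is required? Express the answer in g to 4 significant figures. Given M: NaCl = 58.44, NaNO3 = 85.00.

n(NaNO3) = 116.10 g / 85.00 g/mol = 1.3659 mol.
From the equation the NaNO3:NaCl mole ratio is 1:1, so n(NaCl) = 1.3659 × 1/1 = 1.3659 mol.
Mass of NaCl = 1.3659 mol × 58.44 g/mol = 79.822 g.

79.82 g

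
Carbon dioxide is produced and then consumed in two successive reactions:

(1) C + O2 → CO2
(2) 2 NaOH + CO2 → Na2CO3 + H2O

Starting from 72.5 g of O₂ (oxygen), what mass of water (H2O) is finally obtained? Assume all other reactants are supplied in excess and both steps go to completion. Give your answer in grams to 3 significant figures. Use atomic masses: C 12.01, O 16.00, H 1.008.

40.8 g

M(O2) = 2(16.00) = 32.00 g/mol.
M(H2O) = 2(1.008) + 16.00 = 18.016 g/mol.
n(O2) = 72.50 / 32.00 = 2.266 mol.
Step 1 gives a 1:1 ratio of O2 to CO2, so n(CO2) = 2.266 mol.
In step 2 the CO2:H2O ratio is 1:1, so n(H2O) = 2.266 mol.
Mass of H2O = 2.266 × 18.016 = 40.82 g.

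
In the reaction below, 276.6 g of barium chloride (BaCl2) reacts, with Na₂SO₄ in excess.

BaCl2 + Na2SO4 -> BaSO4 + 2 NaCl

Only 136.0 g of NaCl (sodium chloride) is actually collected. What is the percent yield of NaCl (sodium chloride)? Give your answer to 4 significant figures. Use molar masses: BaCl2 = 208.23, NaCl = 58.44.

n(BaCl2) = 276.60 g / 208.23 g/mol = 1.3283 mol.
From the equation the BaCl2:NaCl mole ratio is 1:2, so n(NaCl) = 1.3283 × 2/1 = 2.6567 mol.
Mass of NaCl = 2.6567 mol × 58.44 g/mol = 155.26 g.
This is the theoretical yield. Percent yield = 136.0 g / 155.26 g × 100% = 87.597%.

87.60 %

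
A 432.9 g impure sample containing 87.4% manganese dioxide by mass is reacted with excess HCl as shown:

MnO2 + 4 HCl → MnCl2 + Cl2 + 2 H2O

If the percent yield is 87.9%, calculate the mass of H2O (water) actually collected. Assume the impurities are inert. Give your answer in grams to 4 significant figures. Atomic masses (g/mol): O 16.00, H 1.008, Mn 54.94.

137.8 g

Pure MnO2 available = 432.9 g × 0.874 = 378.35 g.
M(MnO2) = 54.94 + 2(16.00) = 86.94 g/mol.
M(H2O) = 2(1.008) + 16.00 = 18.016 g/mol.
n(MnO2) = 378.35 g / 86.94 g/mol = 4.3519 mol.
From the equation the MnO2:H2O mole ratio is 1:2, so n(H2O) = 4.3519 × 2/1 = 8.7038 mol.
Mass of H2O = 8.7038 mol × 18.016 g/mol = 156.81 g.
Actual mass collected = 156.81 g × 0.879 = 137.83 g.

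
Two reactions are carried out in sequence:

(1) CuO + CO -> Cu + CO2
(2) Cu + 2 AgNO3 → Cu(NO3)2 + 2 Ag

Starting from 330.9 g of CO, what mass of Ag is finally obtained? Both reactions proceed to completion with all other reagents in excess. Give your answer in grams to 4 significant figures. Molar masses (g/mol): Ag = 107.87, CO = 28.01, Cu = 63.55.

2549 g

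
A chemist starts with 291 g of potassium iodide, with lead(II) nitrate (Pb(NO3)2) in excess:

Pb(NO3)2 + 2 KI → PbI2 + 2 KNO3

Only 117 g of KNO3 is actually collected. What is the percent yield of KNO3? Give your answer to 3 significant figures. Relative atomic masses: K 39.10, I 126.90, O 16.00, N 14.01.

M(KI) = 39.10 + 126.90 = 166.00 g/mol.
M(KNO3) = 39.10 + 14.01 + 3(16.00) = 101.11 g/mol.
n(KI) = 291.0 g / 166.00 g/mol = 1.753 mol.
From the equation the KI:KNO3 mole ratio is 2:2, so n(KNO3) = 1.753 × 2/2 = 1.753 mol.
Mass of KNO3 = 1.753 mol × 101.11 g/mol = 177.2 g.
This is the theoretical yield. Percent yield = 117 g / 177.2 g × 100% = 66.01%.

66.0 %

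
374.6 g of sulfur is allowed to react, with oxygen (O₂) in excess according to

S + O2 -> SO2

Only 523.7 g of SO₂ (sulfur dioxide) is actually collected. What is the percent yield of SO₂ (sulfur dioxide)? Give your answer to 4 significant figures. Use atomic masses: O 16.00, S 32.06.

M(S) = 32.06 g/mol.
M(SO2) = 32.06 + 2(16.00) = 64.06 g/mol.
n(S) = 374.60 g / 32.06 g/mol = 11.684 mol.
From the equation the S:SO2 mole ratio is 1:1, so n(SO2) = 11.684 × 1/1 = 11.684 mol.
Mass of SO2 = 11.684 mol × 64.06 g/mol = 748.50 g.
This is the theoretical yield. Percent yield = 523.7 g / 748.50 g × 100% = 69.967%.

69.97 %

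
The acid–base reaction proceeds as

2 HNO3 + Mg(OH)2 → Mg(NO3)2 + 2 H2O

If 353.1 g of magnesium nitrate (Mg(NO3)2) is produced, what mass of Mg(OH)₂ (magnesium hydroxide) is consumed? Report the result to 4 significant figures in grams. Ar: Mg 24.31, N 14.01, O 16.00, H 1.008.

M(Mg(NO3)2) = 24.31 + 2(14.01) + 6(16.00) = 148.33 g/mol.
M(Mg(OH)2) = 24.31 + 2(16.00) + 2(1.008) = 58.326 g/mol.
n(Mg(NO3)2) = 353.10 g / 148.33 g/mol = 2.3805 mol.
From the equation the Mg(NO3)2:Mg(OH)2 mole ratio is 1:1, so n(Mg(OH)2) = 2.3805 × 1/1 = 2.3805 mol.
Mass of Mg(OH)2 = 2.3805 mol × 58.326 g/mol = 138.85 g.

138.8 g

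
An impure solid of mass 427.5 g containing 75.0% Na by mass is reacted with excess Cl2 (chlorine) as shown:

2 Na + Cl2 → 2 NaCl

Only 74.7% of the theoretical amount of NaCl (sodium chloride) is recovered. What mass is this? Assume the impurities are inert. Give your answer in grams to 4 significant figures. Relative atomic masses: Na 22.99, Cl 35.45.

608.8 g

Pure Na available = 427.5 g × 0.750 = 320.62 g.
M(Na) = 22.99 g/mol.
M(NaCl) = 22.99 + 35.45 = 58.44 g/mol.
n(Na) = 320.62 g / 22.99 g/mol = 13.946 mol.
From the equation the Na:NaCl mole ratio is 2:2, so n(NaCl) = 13.946 × 2/2 = 13.946 mol.
Mass of NaCl = 13.946 mol × 58.44 g/mol = 815.02 g.
Actual mass collected = 815.02 g × 0.747 = 608.82 g.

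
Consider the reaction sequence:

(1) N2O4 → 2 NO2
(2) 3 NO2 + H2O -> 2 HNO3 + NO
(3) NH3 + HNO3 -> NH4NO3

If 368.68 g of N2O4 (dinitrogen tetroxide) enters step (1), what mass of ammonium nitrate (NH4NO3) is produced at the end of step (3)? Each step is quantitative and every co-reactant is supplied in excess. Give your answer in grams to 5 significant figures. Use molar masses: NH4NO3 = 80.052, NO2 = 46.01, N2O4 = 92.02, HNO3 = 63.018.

n(N2O4) = 368.68 / 92.02 = 4.00652 mol.
Reaction (1): N2O4→NO2 ratio 1:2 ⇒ n(NO2) = 8.01304 mol.
Reaction (2): NO2→HNO3 ratio 3:2 ⇒ n(HNO3) = 5.34203 mol.
Reaction (3): HNO3→NH4NO3 ratio 1:1 ⇒ n(NH4NO3) = 5.34203 mol.
Mass of NH4NO3 = 5.34203 × 80.052 = 427.640 g.

427.64 g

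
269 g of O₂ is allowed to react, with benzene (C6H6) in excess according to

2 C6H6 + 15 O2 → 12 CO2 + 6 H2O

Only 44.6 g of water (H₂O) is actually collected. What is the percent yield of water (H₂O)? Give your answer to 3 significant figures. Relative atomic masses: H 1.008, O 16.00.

73.6 %

M(O2) = 2(16.00) = 32.00 g/mol.
M(H2O) = 2(1.008) + 16.00 = 18.016 g/mol.
n(O2) = 269.0 g / 32.00 g/mol = 8.406 mol.
From the equation the O2:H2O mole ratio is 15:6, so n(H2O) = 8.406 × 6/15 = 3.362 mol.
Mass of H2O = 3.362 mol × 18.016 g/mol = 60.58 g.
This is the theoretical yield. Percent yield = 44.6 g / 60.58 g × 100% = 73.62%.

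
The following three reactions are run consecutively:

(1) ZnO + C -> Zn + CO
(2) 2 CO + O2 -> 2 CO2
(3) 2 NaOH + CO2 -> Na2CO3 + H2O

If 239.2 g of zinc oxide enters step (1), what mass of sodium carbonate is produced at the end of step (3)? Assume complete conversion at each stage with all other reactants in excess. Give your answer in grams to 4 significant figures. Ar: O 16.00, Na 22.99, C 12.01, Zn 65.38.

311.5 g

M(ZnO) = 65.38 + 16.00 = 81.38 g/mol.
M(Na2CO3) = 2(22.99) + 12.01 + 3(16.00) = 105.99 g/mol.
n(ZnO) = 239.2 / 81.38 = 2.9393 mol.
Reaction (1): ZnO→CO ratio 1:1 ⇒ n(CO) = 2.9393 mol.
Reaction (2): CO→CO2 ratio 2:2 ⇒ n(CO2) = 2.9393 mol.
Reaction (3): CO2→Na2CO3 ratio 1:1 ⇒ n(Na2CO3) = 2.9393 mol.
Mass of Na2CO3 = 2.9393 × 105.99 = 311.54 g.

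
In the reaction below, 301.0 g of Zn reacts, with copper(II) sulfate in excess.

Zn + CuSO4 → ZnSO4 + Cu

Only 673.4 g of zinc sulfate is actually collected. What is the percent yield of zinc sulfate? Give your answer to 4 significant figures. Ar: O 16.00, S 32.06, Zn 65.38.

M(Zn) = 65.38 g/mol.
M(ZnSO4) = 65.38 + 32.06 + 4(16.00) = 161.44 g/mol.
n(Zn) = 301.00 g / 65.38 g/mol = 4.6039 mol.
From the equation the Zn:ZnSO4 mole ratio is 1:1, so n(ZnSO4) = 4.6039 × 1/1 = 4.6039 mol.
Mass of ZnSO4 = 4.6039 mol × 161.44 g/mol = 743.25 g.
This is the theoretical yield. Percent yield = 673.4 g / 743.25 g × 100% = 90.603%.

90.60 %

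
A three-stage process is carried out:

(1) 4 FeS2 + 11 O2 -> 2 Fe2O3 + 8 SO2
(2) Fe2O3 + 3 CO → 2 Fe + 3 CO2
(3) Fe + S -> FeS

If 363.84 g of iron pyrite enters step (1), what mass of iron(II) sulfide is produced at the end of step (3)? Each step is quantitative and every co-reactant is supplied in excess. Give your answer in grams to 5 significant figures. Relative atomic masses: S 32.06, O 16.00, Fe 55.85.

M(FeS2) = 55.85 + 2(32.06) = 119.97 g/mol.
M(FeS) = 55.85 + 32.06 = 87.91 g/mol.
n(FeS2) = 363.84 / 119.97 = 3.03276 mol.
Reaction (1): FeS2→Fe2O3 ratio 4:2 ⇒ n(Fe2O3) = 1.51638 mol.
Reaction (2): Fe2O3→Fe ratio 1:2 ⇒ n(Fe) = 3.03276 mol.
Reaction (3): Fe→FeS ratio 1:1 ⇒ n(FeS) = 3.03276 mol.
Mass of FeS = 3.03276 × 87.91 = 266.610 g.

266.61 g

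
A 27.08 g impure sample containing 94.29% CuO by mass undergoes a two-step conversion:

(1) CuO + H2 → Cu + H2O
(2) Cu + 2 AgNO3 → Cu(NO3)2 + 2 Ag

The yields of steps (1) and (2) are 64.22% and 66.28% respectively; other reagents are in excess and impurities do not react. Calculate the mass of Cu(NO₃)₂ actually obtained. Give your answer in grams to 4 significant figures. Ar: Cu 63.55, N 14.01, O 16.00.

25.63 g

Pure CuO = 27.08 × 0.9429 = 25.534 g.
M(CuO) = 63.55 + 16.00 = 79.55 g/mol.
M(Cu(NO3)2) = 63.55 + 2(14.01) + 6(16.00) = 187.57 g/mol.
n(CuO) = 25.534 / 79.55 = 0.32098 mol.
Step 1 (CuO:Cu = 1:1): theoretical n(Cu) = 0.32098 mol; at 64.22% yield, n(Cu) = 0.20613 mol.
Step 2 (Cu:Cu(NO3)2 = 1:1): theoretical n(Cu(NO3)2) = 0.20613 mol, so theoretical mass = 0.20613 × 187.57 = 38.664 g.
At 66.28% yield, actual mass of Cu(NO3)2 = 38.664 × 0.6628 = 25.627 g.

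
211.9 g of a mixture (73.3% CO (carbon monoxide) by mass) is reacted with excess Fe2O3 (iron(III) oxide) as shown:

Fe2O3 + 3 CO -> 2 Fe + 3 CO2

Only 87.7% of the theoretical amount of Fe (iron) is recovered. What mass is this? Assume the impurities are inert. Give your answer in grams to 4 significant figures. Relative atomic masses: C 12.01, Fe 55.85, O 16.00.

181.1 g

Pure CO available = 211.9 g × 0.733 = 155.32 g.
M(CO) = 12.01 + 16.00 = 28.01 g/mol.
M(Fe) = 55.85 g/mol.
n(CO) = 155.32 g / 28.01 g/mol = 5.5453 mol.
From the equation the CO:Fe mole ratio is 3:2, so n(Fe) = 5.5453 × 2/3 = 3.6968 mol.
Mass of Fe = 3.6968 mol × 55.85 g/mol = 206.47 g.
Actual mass collected = 206.47 g × 0.877 = 181.07 g.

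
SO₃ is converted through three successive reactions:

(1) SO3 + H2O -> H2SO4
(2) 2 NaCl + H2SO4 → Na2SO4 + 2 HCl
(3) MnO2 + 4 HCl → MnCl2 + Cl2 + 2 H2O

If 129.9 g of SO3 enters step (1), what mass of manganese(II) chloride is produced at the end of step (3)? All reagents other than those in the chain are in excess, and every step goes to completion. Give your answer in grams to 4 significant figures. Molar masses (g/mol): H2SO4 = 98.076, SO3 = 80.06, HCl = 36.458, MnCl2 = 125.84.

n(SO3) = 129.9 / 80.06 = 1.6225 mol.
Reaction (1): SO3→H2SO4 ratio 1:1 ⇒ n(H2SO4) = 1.6225 mol.
Reaction (2): H2SO4→HCl ratio 1:2 ⇒ n(HCl) = 3.2451 mol.
Reaction (3): HCl→MnCl2 ratio 4:1 ⇒ n(MnCl2) = 0.81127 mol.
Mass of MnCl2 = 0.81127 × 125.84 = 102.09 g.

102.1 g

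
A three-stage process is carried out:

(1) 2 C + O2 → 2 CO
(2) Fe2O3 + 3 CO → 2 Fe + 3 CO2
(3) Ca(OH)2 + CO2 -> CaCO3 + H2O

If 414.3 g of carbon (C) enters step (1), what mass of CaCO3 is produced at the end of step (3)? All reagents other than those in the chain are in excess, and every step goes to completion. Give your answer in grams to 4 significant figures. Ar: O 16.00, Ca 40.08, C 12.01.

M(C) = 12.01 g/mol.
M(CaCO3) = 40.08 + 12.01 + 3(16.00) = 100.09 g/mol.
n(C) = 414.3 / 12.01 = 34.496 mol.
Reaction (1): C→CO ratio 2:2 ⇒ n(CO) = 34.496 mol.
Reaction (2): CO→CO2 ratio 3:3 ⇒ n(CO2) = 34.496 mol.
Reaction (3): CO2→CaCO3 ratio 1:1 ⇒ n(CaCO3) = 34.496 mol.
Mass of CaCO3 = 34.496 × 100.09 = 3452.7 g.

3453 g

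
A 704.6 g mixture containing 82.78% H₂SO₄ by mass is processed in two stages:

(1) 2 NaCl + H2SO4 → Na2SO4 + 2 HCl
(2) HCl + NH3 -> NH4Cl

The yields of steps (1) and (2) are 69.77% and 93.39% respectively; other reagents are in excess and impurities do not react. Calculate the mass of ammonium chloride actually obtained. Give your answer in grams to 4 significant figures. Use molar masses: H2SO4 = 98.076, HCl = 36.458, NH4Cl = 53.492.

414.6 g

Pure H2SO4 = 704.6 × 0.8278 = 583.27 g.
n(H2SO4) = 583.27 / 98.076 = 5.9471 mol.
Step 1 (H2SO4:HCl = 1:2): theoretical n(HCl) = 11.894 mol; at 69.77% yield, n(HCl) = 8.2986 mol.
Step 2 (HCl:NH4Cl = 1:1): theoretical n(NH4Cl) = 8.2986 mol, so theoretical mass = 8.2986 × 53.492 = 443.91 g.
At 93.39% yield, actual mass of NH4Cl = 443.91 × 0.9339 = 414.57 g.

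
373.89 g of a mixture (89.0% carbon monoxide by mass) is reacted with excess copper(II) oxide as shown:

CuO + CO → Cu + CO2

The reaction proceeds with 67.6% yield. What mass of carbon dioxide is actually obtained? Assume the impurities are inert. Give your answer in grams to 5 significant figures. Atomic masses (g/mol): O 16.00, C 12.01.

353.44 g

Pure CO available = 373.89 g × 0.890 = 332.762 g.
M(CO) = 12.01 + 16.00 = 28.01 g/mol.
M(CO2) = 12.01 + 2(16.00) = 44.01 g/mol.
n(CO) = 332.762 g / 28.01 g/mol = 11.8801 mol.
From the equation the CO:CO2 mole ratio is 1:1, so n(CO2) = 11.8801 × 1/1 = 11.8801 mol.
Mass of CO2 = 11.8801 mol × 44.01 g/mol = 522.844 g.
Actual mass collected = 522.844 g × 0.676 = 353.443 g.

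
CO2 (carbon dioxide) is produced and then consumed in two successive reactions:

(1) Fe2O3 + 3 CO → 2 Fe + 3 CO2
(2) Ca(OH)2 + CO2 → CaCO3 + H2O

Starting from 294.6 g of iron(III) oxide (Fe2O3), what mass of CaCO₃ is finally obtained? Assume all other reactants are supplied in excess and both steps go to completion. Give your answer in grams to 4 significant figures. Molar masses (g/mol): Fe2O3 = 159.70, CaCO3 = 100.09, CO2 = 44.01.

n(Fe2O3) = 294.60 / 159.70 = 1.8447 mol.
Step 1 gives a 1:3 ratio of Fe2O3 to CO2, so n(CO2) = 5.5341 mol.
In step 2 the CO2:CaCO3 ratio is 1:1, so n(CaCO3) = 5.5341 mol.
Mass of CaCO3 = 5.5341 × 100.09 = 553.91 g.

553.9 g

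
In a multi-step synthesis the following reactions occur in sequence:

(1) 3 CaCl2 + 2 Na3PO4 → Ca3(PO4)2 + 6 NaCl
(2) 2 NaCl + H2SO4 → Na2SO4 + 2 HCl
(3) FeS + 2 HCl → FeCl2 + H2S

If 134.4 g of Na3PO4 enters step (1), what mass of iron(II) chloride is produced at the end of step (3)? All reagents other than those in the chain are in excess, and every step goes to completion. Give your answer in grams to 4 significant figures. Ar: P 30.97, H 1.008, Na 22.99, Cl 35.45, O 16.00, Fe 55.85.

155.9 g

M(Na3PO4) = 3(22.99) + 30.97 + 4(16.00) = 163.94 g/mol.
M(FeCl2) = 55.85 + 2(35.45) = 126.75 g/mol.
n(Na3PO4) = 134.4 / 163.94 = 0.81981 mol.
Reaction (1): Na3PO4→NaCl ratio 2:6 ⇒ n(NaCl) = 2.4594 mol.
Reaction (2): NaCl→HCl ratio 2:2 ⇒ n(HCl) = 2.4594 mol.
Reaction (3): HCl→FeCl2 ratio 2:1 ⇒ n(FeCl2) = 1.2297 mol.
Mass of FeCl2 = 1.2297 × 126.75 = 155.87 g.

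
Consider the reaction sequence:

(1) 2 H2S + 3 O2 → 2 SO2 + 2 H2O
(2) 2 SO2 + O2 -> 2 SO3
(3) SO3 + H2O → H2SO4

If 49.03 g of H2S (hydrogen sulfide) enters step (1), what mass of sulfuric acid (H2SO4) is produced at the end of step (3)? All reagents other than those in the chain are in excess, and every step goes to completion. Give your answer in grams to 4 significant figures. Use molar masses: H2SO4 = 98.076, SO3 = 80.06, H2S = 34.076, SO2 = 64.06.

141.1 g

n(H2S) = 49.03 / 34.076 = 1.4388 mol.
Reaction (1): H2S→SO2 ratio 2:2 ⇒ n(SO2) = 1.4388 mol.
Reaction (2): SO2→SO3 ratio 2:2 ⇒ n(SO3) = 1.4388 mol.
Reaction (3): SO3→H2SO4 ratio 1:1 ⇒ n(H2SO4) = 1.4388 mol.
Mass of H2SO4 = 1.4388 × 98.076 = 141.12 g.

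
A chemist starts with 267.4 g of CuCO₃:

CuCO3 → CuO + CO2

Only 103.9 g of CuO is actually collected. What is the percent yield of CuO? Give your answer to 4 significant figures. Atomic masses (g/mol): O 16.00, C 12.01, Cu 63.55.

60.35 %

M(CuCO3) = 63.55 + 12.01 + 3(16.00) = 123.56 g/mol.
M(CuO) = 63.55 + 16.00 = 79.55 g/mol.
n(CuCO3) = 267.40 g / 123.56 g/mol = 2.1641 mol.
From the equation the CuCO3:CuO mole ratio is 1:1, so n(CuO) = 2.1641 × 1/1 = 2.1641 mol.
Mass of CuO = 2.1641 mol × 79.55 g/mol = 172.16 g.
This is the theoretical yield. Percent yield = 103.9 g / 172.16 g × 100% = 60.352%.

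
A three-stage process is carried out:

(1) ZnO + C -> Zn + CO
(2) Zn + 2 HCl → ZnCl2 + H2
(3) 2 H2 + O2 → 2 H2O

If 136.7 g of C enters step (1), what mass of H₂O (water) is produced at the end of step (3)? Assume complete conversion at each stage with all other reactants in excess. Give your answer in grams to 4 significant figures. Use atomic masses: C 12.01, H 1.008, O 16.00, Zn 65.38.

205.1 g

M(C) = 12.01 g/mol.
M(H2O) = 2(1.008) + 16.00 = 18.016 g/mol.
n(C) = 136.7 / 12.01 = 11.382 mol.
Reaction (1): C→Zn ratio 1:1 ⇒ n(Zn) = 11.382 mol.
Reaction (2): Zn→H2 ratio 1:1 ⇒ n(H2) = 11.382 mol.
Reaction (3): H2→H2O ratio 2:2 ⇒ n(H2O) = 11.382 mol.
Mass of H2O = 11.382 × 18.016 = 205.06 g.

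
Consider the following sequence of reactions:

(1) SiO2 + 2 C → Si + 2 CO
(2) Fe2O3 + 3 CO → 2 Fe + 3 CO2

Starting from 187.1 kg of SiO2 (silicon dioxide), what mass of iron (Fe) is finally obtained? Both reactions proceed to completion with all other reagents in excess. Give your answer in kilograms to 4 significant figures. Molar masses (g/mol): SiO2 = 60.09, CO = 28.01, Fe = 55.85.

231.9 kg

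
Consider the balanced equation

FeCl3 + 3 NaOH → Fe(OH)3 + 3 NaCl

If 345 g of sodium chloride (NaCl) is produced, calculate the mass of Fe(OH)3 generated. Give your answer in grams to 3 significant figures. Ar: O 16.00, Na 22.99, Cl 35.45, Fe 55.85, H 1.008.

M(NaCl) = 22.99 + 35.45 = 58.44 g/mol.
M(Fe(OH)3) = 55.85 + 3(16.00) + 3(1.008) = 106.874 g/mol.
n(NaCl) = 345.0 g / 58.44 g/mol = 5.903 mol.
From the equation the NaCl:Fe(OH)3 mole ratio is 3:1, so n(Fe(OH)3) = 5.903 × 1/3 = 1.968 mol.
Mass of Fe(OH)3 = 1.968 mol × 106.874 g/mol = 210.3 g.

210 g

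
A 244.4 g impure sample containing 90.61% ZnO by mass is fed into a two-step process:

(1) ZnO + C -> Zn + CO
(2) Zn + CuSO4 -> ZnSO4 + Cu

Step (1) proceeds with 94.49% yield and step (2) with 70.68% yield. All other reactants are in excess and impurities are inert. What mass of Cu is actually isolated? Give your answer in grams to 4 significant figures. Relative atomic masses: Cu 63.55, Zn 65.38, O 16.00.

Pure ZnO = 244.4 × 0.9061 = 221.45 g.
M(ZnO) = 65.38 + 16.00 = 81.38 g/mol.
M(Cu) = 63.55 g/mol.
n(ZnO) = 221.45 / 81.38 = 2.7212 mol.
Step 1 (ZnO:Zn = 1:1): theoretical n(Zn) = 2.7212 mol; at 94.49% yield, n(Zn) = 2.5713 mol.
Step 2 (Zn:Cu = 1:1): theoretical n(Cu) = 2.5713 mol, so theoretical mass = 2.5713 × 63.55 = 163.40 g.
At 70.68% yield, actual mass of Cu = 163.40 × 0.7068 = 115.49 g.

115.5 g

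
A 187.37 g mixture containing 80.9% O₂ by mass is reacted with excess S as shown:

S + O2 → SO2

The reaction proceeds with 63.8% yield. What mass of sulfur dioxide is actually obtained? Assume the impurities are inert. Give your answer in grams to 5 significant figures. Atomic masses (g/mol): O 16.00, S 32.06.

Pure O2 available = 187.37 g × 0.809 = 151.582 g.
M(O2) = 2(16.00) = 32.00 g/mol.
M(SO2) = 32.06 + 2(16.00) = 64.06 g/mol.
n(O2) = 151.582 g / 32.00 g/mol = 4.73695 mol.
From the equation the O2:SO2 mole ratio is 1:1, so n(SO2) = 4.73695 × 1/1 = 4.73695 mol.
Mass of SO2 = 4.73695 mol × 64.06 g/mol = 303.449 g.
Actual mass collected = 303.449 g × 0.638 = 193.600 g.

193.60 g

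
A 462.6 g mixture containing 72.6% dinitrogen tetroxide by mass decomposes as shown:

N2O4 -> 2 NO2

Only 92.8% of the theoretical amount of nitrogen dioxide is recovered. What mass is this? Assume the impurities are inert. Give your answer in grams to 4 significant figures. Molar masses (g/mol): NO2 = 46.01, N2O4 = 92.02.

Pure N2O4 available = 462.6 g × 0.726 = 335.85 g.
n(N2O4) = 335.85 g / 92.02 g/mol = 3.6497 mol.
From the equation the N2O4:NO2 mole ratio is 1:2, so n(NO2) = 3.6497 × 2/1 = 7.2994 mol.
Mass of NO2 = 7.2994 mol × 46.01 g/mol = 335.85 g.
Actual mass collected = 335.85 g × 0.928 = 311.67 g.

311.7 g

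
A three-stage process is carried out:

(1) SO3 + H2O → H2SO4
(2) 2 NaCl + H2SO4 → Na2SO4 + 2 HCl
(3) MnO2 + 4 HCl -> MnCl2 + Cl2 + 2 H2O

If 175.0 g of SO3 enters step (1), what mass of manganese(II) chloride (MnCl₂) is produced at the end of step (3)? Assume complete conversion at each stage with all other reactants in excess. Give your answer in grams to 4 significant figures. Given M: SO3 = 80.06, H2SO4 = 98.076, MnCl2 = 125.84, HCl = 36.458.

n(SO3) = 175.0 / 80.06 = 2.1859 mol.
Reaction (1): SO3→H2SO4 ratio 1:1 ⇒ n(H2SO4) = 2.1859 mol.
Reaction (2): H2SO4→HCl ratio 1:2 ⇒ n(HCl) = 4.3717 mol.
Reaction (3): HCl→MnCl2 ratio 4:1 ⇒ n(MnCl2) = 1.0929 mol.
Mass of MnCl2 = 1.0929 × 125.84 = 137.53 g.

137.5 g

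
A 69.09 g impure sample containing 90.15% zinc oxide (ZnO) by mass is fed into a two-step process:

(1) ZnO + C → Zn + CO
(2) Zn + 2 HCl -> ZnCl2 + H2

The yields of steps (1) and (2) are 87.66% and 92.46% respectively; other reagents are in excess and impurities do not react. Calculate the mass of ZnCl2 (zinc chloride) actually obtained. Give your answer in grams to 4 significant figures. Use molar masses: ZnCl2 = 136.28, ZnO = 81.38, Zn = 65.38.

84.54 g

Pure ZnO = 69.09 × 0.9015 = 62.285 g.
n(ZnO) = 62.285 / 81.38 = 0.76536 mol.
Step 1 (ZnO:Zn = 1:1): theoretical n(Zn) = 0.76536 mol; at 87.66% yield, n(Zn) = 0.67091 mol.
Step 2 (Zn:ZnCl2 = 1:1): theoretical n(ZnCl2) = 0.67091 mol, so theoretical mass = 0.67091 × 136.28 = 91.432 g.
At 92.46% yield, actual mass of ZnCl2 = 91.432 × 0.9246 = 84.538 g.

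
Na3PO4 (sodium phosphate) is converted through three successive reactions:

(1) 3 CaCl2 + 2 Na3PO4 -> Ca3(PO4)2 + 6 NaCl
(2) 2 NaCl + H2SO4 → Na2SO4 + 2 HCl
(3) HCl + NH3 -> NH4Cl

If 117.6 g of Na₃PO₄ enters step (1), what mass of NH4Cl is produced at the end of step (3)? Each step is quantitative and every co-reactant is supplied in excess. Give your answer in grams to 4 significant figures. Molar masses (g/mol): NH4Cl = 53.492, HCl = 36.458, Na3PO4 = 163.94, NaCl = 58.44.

115.1 g

n(Na3PO4) = 117.6 / 163.94 = 0.71734 mol.
Reaction (1): Na3PO4→NaCl ratio 2:6 ⇒ n(NaCl) = 2.1520 mol.
Reaction (2): NaCl→HCl ratio 2:2 ⇒ n(HCl) = 2.1520 mol.
Reaction (3): HCl→NH4Cl ratio 1:1 ⇒ n(NH4Cl) = 2.1520 mol.
Mass of NH4Cl = 2.1520 × 53.492 = 115.12 g.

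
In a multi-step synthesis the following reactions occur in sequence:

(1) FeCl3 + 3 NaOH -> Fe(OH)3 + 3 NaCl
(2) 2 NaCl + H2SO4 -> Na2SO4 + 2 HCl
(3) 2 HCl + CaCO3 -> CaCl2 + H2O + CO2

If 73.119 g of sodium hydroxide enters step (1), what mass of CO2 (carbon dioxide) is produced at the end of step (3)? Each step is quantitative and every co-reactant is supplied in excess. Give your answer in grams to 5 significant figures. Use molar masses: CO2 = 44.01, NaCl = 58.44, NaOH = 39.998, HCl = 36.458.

n(NaOH) = 73.119 / 39.998 = 1.82807 mol.
Reaction (1): NaOH→NaCl ratio 3:3 ⇒ n(NaCl) = 1.82807 mol.
Reaction (2): NaCl→HCl ratio 2:2 ⇒ n(HCl) = 1.82807 mol.
Reaction (3): HCl→CO2 ratio 2:1 ⇒ n(CO2) = 0.914033 mol.
Mass of CO2 = 0.914033 × 44.01 = 40.2266 g.

40.227 g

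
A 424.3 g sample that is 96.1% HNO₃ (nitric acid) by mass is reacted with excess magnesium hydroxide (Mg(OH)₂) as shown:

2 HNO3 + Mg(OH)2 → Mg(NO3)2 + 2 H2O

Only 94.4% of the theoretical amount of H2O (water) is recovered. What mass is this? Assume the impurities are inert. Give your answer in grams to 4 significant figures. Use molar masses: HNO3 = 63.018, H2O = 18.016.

110.0 g

Pure HNO3 available = 424.3 g × 0.961 = 407.75 g.
n(HNO3) = 407.75 g / 63.018 g/mol = 6.4704 mol.
From the equation the HNO3:H2O mole ratio is 2:2, so n(H2O) = 6.4704 × 2/2 = 6.4704 mol.
Mass of H2O = 6.4704 mol × 18.016 g/mol = 116.57 g.
Actual mass collected = 116.57 g × 0.944 = 110.04 g.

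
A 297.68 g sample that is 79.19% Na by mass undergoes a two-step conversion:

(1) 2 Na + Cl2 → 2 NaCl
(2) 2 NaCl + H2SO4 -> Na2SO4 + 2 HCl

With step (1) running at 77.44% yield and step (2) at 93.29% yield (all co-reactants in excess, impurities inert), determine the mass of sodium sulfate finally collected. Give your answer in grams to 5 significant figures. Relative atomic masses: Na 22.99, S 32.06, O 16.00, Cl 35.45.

526.09 g

Pure Na = 297.68 × 0.7919 = 235.733 g.
M(Na) = 22.99 g/mol.
M(Na2SO4) = 2(22.99) + 32.06 + 4(16.00) = 142.04 g/mol.
n(Na) = 235.733 / 22.99 = 10.2537 mol.
Step 1 (Na:NaCl = 2:2): theoretical n(NaCl) = 10.2537 mol; at 77.44% yield, n(NaCl) = 7.94047 mol.
Step 2 (NaCl:Na2SO4 = 2:1): theoretical n(Na2SO4) = 3.97024 mol, so theoretical mass = 3.97024 × 142.04 = 563.932 g.
At 93.29% yield, actual mass of Na2SO4 = 563.932 × 0.9329 = 526.093 g.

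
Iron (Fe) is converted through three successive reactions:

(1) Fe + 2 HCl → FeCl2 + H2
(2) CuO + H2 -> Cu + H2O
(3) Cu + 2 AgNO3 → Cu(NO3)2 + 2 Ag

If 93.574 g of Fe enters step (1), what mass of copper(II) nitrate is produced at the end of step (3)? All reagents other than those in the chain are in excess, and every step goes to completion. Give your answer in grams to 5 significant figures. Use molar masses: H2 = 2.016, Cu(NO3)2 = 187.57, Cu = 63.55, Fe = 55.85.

n(Fe) = 93.574 / 55.85 = 1.67545 mol.
Reaction (1): Fe→H2 ratio 1:1 ⇒ n(H2) = 1.67545 mol.
Reaction (2): H2→Cu ratio 1:1 ⇒ n(Cu) = 1.67545 mol.
Reaction (3): Cu→Cu(NO3)2 ratio 1:1 ⇒ n(Cu(NO3)2) = 1.67545 mol.
Mass of Cu(NO3)2 = 1.67545 × 187.57 = 314.265 g.

314.26 g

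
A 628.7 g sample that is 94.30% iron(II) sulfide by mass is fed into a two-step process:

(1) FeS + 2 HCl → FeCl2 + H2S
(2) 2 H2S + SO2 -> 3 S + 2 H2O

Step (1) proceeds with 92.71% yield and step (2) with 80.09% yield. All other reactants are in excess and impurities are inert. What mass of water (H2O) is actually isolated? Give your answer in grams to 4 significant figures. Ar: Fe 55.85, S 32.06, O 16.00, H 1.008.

Pure FeS = 628.7 × 0.9430 = 592.86 g.
M(FeS) = 55.85 + 32.06 = 87.91 g/mol.
M(H2O) = 2(1.008) + 16.00 = 18.016 g/mol.
n(FeS) = 592.86 / 87.91 = 6.7440 mol.
Step 1 (FeS:H2S = 1:1): theoretical n(H2S) = 6.7440 mol; at 92.71% yield, n(H2S) = 6.2524 mol.
Step 2 (H2S:H2O = 2:2): theoretical n(H2O) = 6.2524 mol, so theoretical mass = 6.2524 × 18.016 = 112.64 g.
At 80.09% yield, actual mass of H2O = 112.64 × 0.8009 = 90.215 g.

90.22 g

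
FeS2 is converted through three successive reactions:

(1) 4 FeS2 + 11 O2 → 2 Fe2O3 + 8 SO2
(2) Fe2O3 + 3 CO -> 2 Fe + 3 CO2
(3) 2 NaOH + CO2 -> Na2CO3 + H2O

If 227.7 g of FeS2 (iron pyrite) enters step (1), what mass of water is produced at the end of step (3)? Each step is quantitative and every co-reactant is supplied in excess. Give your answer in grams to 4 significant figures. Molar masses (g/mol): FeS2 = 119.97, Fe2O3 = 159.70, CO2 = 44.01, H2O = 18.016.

n(FeS2) = 227.7 / 119.97 = 1.8980 mol.
Reaction (1): FeS2→Fe2O3 ratio 4:2 ⇒ n(Fe2O3) = 0.94899 mol.
Reaction (2): Fe2O3→CO2 ratio 1:3 ⇒ n(CO2) = 2.8470 mol.
Reaction (3): CO2→H2O ratio 1:1 ⇒ n(H2O) = 2.8470 mol.
Mass of H2O = 2.8470 × 18.016 = 51.291 g.

51.29 g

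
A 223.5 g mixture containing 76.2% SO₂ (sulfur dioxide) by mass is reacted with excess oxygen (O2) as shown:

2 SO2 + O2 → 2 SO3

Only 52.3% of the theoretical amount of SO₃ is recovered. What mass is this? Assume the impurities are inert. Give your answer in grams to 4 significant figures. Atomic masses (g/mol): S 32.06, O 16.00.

111.3 g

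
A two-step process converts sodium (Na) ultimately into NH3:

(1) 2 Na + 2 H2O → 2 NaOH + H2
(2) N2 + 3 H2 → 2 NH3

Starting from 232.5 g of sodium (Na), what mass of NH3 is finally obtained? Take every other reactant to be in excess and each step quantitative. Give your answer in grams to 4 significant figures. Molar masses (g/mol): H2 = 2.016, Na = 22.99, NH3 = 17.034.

n(Na) = 232.50 / 22.99 = 10.113 mol.
Step 1 gives a 2:1 ratio of Na to H2, so n(H2) = 5.0565 mol.
In step 2 the H2:NH3 ratio is 3:2, so n(NH3) = 3.3710 mol.
Mass of NH3 = 3.3710 × 17.034 = 57.422 g.

57.42 g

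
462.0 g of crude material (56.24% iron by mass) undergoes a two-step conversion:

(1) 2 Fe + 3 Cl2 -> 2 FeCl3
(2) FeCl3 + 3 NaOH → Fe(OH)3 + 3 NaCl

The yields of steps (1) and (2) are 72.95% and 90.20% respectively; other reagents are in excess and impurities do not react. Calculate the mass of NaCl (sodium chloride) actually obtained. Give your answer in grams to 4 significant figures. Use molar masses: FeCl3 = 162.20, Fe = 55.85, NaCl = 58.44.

Pure Fe = 462.0 × 0.5624 = 259.83 g.
n(Fe) = 259.83 / 55.85 = 4.6523 mol.
Step 1 (Fe:FeCl3 = 2:2): theoretical n(FeCl3) = 4.6523 mol; at 72.95% yield, n(FeCl3) = 3.3938 mol.
Step 2 (FeCl3:NaCl = 1:3): theoretical n(NaCl) = 10.181 mol, so theoretical mass = 10.181 × 58.44 = 595.01 g.
At 90.20% yield, actual mass of NaCl = 595.01 × 0.9020 = 536.69 g.

536.7 g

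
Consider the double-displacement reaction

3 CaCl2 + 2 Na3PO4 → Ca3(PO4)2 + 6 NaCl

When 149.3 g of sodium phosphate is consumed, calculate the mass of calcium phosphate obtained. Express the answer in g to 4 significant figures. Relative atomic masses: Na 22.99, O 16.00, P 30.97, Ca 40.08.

M(Na3PO4) = 3(22.99) + 30.97 + 4(16.00) = 163.94 g/mol.
M(Ca3(PO4)2) = 3(40.08) + 2(30.97) + 8(16.00) = 310.18 g/mol.
n(Na3PO4) = 149.30 g / 163.94 g/mol = 0.91070 mol.
From the equation the Na3PO4:Ca3(PO4)2 mole ratio is 2:1, so n(Ca3(PO4)2) = 0.91070 × 1/2 = 0.45535 mol.
Mass of Ca3(PO4)2 = 0.45535 mol × 310.18 g/mol = 141.24 g.

141.2 g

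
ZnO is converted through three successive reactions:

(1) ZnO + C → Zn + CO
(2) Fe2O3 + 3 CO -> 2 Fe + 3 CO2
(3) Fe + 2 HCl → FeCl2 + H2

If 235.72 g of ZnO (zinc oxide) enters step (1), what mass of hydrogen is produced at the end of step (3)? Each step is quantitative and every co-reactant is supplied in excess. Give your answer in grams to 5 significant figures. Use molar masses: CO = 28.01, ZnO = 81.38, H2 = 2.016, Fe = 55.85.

3.8929 g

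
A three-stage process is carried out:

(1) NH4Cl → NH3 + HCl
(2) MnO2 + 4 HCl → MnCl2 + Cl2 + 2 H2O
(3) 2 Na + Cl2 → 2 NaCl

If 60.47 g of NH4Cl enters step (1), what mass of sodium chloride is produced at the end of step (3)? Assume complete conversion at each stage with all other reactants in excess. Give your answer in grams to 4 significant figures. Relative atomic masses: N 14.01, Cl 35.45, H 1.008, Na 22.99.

M(NH4Cl) = 14.01 + 4(1.008) + 35.45 = 53.492 g/mol.
M(NaCl) = 22.99 + 35.45 = 58.44 g/mol.
n(NH4Cl) = 60.47 / 53.492 = 1.1304 mol.
Reaction (1): NH4Cl→HCl ratio 1:1 ⇒ n(HCl) = 1.1304 mol.
Reaction (2): HCl→Cl2 ratio 4:1 ⇒ n(Cl2) = 0.28261 mol.
Reaction (3): Cl2→NaCl ratio 1:2 ⇒ n(NaCl) = 0.56522 mol.
Mass of NaCl = 0.56522 × 58.44 = 33.032 g.

33.03 g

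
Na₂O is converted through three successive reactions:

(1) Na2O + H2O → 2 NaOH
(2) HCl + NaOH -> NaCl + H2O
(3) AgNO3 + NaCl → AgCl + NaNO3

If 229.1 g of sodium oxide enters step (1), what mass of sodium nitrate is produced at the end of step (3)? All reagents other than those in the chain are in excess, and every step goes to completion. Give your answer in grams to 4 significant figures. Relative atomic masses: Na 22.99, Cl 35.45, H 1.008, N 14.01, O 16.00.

628.4 g

M(Na2O) = 2(22.99) + 16.00 = 61.98 g/mol.
M(NaNO3) = 22.99 + 14.01 + 3(16.00) = 85.00 g/mol.
n(Na2O) = 229.1 / 61.98 = 3.6964 mol.
Reaction (1): Na2O→NaOH ratio 1:2 ⇒ n(NaOH) = 7.3927 mol.
Reaction (2): NaOH→NaCl ratio 1:1 ⇒ n(NaCl) = 7.3927 mol.
Reaction (3): NaCl→NaNO3 ratio 1:1 ⇒ n(NaNO3) = 7.3927 mol.
Mass of NaNO3 = 7.3927 × 85.00 = 628.38 g.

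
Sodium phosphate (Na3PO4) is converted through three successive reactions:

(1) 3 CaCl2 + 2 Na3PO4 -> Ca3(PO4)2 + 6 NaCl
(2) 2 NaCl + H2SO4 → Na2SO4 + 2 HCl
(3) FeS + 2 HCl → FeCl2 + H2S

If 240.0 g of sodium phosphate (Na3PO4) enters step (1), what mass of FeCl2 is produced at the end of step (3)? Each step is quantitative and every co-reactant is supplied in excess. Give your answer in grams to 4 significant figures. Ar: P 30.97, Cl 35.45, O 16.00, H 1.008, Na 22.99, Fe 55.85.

M(Na3PO4) = 3(22.99) + 30.97 + 4(16.00) = 163.94 g/mol.
M(FeCl2) = 55.85 + 2(35.45) = 126.75 g/mol.
n(Na3PO4) = 240.0 / 163.94 = 1.4640 mol.
Reaction (1): Na3PO4→NaCl ratio 2:6 ⇒ n(NaCl) = 4.3919 mol.
Reaction (2): NaCl→HCl ratio 2:2 ⇒ n(HCl) = 4.3919 mol.
Reaction (3): HCl→FeCl2 ratio 2:1 ⇒ n(FeCl2) = 2.1959 mol.
Mass of FeCl2 = 2.1959 × 126.75 = 278.33 g.

278.3 g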